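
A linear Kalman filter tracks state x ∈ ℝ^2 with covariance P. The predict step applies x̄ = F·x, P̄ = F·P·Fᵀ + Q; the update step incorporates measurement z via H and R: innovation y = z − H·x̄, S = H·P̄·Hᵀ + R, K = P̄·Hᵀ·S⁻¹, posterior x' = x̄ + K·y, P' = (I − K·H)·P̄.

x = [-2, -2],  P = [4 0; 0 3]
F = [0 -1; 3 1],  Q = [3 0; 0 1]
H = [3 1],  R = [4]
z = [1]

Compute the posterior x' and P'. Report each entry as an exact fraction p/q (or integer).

x' = [41/16, -547/80]
P' = [51/16 -141/16; -141/16 2239/80]

x̄ = F·x = [2, -8]
P̄ = F·P·Fᵀ + Q = [6 -3; -3 40]
y = z − H·x̄ = [3]
S = H·P̄·Hᵀ + R = [80]
K = P̄·Hᵀ·S⁻¹ = [3/16; 31/80]
x' = x̄ + K·y = [41/16, -547/80]
P' = (I − K·H)·P̄ = [51/16 -141/16; -141/16 2239/80]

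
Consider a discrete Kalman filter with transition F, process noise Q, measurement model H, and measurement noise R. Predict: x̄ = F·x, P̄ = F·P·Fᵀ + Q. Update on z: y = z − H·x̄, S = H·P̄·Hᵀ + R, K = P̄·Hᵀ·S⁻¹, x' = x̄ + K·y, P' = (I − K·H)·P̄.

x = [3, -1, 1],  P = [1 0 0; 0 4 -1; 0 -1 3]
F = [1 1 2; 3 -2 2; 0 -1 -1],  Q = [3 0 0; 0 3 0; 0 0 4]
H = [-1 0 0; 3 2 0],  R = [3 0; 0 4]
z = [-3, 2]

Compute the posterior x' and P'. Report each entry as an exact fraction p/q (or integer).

x̄ = F·x = [4, 13, 0]
P̄ = F·P·Fᵀ + Q = [16 9 -7; 9 48 2; -7 2 9]
y = z − H·x̄ = [1, -36]
S = H·P̄·Hᵀ + R = [19 -66; -66 448]
K = P̄·Hᵀ·S⁻¹ = [-703/1039 99/2078; 2043/2078 1743/4156; 1007/2078 139/4156]
x' = x̄ + K·y = [1671/1039, -2317/2078, -1495/2078]
P' = (I − K·H)·P̄ = [2109/1039 -6129/2078 -3021/2078; -6129/2078 21873/4156 9341/4156; -3021/2078 9341/4156 25669/4156]

x' = [1671/1039, -2317/2078, -1495/2078]
P' = [2109/1039 -6129/2078 -3021/2078; -6129/2078 21873/4156 9341/4156; -3021/2078 9341/4156 25669/4156]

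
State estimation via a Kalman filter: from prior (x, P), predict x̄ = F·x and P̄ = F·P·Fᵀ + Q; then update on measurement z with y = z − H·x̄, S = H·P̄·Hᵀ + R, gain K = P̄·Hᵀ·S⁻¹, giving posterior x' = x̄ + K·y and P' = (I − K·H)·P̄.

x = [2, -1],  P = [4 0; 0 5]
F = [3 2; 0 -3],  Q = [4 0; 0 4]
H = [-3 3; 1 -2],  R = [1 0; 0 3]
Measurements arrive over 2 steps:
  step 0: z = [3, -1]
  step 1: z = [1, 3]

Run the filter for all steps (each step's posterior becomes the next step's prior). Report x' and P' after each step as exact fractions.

step 0: x̄ = F·x = [4, 3]
step 0: P̄ = F·P·Fᵀ + Q = [60 -30; -30 49]
step 0: y = z − H·x̄ = [6, 1]
step 0: S = H·P̄·Hᵀ + R = [1522 -744; -744 379]
step 0: K = P̄·Hᵀ·S⁻¹ = [-6525/11651 -9120/11651; -5409/23302 -9244/11651]
step 0: x' = x̄ + K·y = [-1666/11651, 9482/11651]
step 0: P' = (I − K·H)·P̄ = [31710/11651 29535/11651; 29535/11651 57267/23302]
step 1: x̄ = F·x = [13966/11651, -28446/11651]
step 1: P̄ = F·P·Fᵀ + Q = [800948/11651 -437616/11651; -437616/11651 608611/23302]
step 1: y = z − H·x̄ = [138887/11651, -35905/11651]
step 1: S = H·P̄·Hᵀ + R = [35672041/23302 -8167221/11651; -8167221/11651 3803587/11651]
step 1: K = P̄·Hᵀ·S⁻¹ = [-76083648/195237635 -77331884/195237635; -13540161/195237635 -82776698/195237635]
step 1: x' = x̄ + K·y = [-434618446/195237635, -382987277/195237635]
step 1: P' = (I − K·H)·P̄ = [282718084/195237635 257356868/195237635; 257356868/195237635 252843481/195237635]

step 0: x' = [-1666/11651, 9482/11651], P' = [31710/11651 29535/11651; 29535/11651 57267/23302]
step 1: x' = [-434618446/195237635, -382987277/195237635], P' = [282718084/195237635 257356868/195237635; 257356868/195237635 252843481/195237635]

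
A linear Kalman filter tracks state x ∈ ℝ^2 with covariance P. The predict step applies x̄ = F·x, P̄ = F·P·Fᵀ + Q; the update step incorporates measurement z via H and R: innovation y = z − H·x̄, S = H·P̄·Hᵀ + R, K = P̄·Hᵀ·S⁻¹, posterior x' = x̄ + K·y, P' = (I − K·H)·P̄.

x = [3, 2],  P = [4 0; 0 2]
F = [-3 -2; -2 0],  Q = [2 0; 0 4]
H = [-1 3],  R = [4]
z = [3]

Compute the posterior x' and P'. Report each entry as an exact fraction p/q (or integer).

x̄ = F·x = [-13, -6]
P̄ = F·P·Fᵀ + Q = [46 24; 24 20]
y = z − H·x̄ = [8]
S = H·P̄·Hᵀ + R = [86]
K = P̄·Hᵀ·S⁻¹ = [13/43; 18/43]
x' = x̄ + K·y = [-455/43, -114/43]
P' = (I − K·H)·P̄ = [1640/43 564/43; 564/43 212/43]

x' = [-455/43, -114/43]
P' = [1640/43 564/43; 564/43 212/43]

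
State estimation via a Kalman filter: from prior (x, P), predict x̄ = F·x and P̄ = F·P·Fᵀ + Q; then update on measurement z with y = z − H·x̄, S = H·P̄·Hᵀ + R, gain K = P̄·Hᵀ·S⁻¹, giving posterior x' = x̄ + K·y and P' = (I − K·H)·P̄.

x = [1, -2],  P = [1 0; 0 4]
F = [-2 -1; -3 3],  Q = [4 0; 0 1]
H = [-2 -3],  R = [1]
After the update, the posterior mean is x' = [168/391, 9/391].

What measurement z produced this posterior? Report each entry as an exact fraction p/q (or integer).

x̄ = F·x = [0, -9]
P̄ = F·P·Fᵀ + Q = [12 -6; -6 46]
S = H·P̄·Hᵀ + R = [391]
K = P̄·Hᵀ·S⁻¹ = [-6/391; -126/391]
x' − x̄ = [168/391, 3528/391] = K·y
y = (KᵀK)⁻¹·Kᵀ·(x' − x̄) = [-28]
z = y + H·x̄ = [-28] + [27] = [-1]

z = [-1]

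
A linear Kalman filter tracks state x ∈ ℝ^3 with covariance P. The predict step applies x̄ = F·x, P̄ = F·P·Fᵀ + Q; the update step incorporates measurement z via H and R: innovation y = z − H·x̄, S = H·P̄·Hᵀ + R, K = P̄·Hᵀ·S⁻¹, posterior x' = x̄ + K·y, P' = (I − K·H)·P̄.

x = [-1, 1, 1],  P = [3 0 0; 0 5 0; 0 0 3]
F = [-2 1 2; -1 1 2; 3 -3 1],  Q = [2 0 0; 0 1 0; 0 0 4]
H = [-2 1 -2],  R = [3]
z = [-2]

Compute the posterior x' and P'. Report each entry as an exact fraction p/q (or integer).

x' = [175/38, 141/38, -34/19]
P' = [2281/76 1693/76 -721/38; 1693/76 4667/228 -1381/114; -721/38 -1381/114 782/57]

x̄ = F·x = [5, 4, -5]
P̄ = F·P·Fᵀ + Q = [31 23 -27; 23 21 -18; -27 -18 79]
y = z − H·x̄ = [-6]
S = H·P̄·Hᵀ + R = [228]
K = P̄·Hᵀ·S⁻¹ = [5/76; 11/228; -61/114]
x' = x̄ + K·y = [175/38, 141/38, -34/19]
P' = (I − K·H)·P̄ = [2281/76 1693/76 -721/38; 1693/76 4667/228 -1381/114; -721/38 -1381/114 782/57]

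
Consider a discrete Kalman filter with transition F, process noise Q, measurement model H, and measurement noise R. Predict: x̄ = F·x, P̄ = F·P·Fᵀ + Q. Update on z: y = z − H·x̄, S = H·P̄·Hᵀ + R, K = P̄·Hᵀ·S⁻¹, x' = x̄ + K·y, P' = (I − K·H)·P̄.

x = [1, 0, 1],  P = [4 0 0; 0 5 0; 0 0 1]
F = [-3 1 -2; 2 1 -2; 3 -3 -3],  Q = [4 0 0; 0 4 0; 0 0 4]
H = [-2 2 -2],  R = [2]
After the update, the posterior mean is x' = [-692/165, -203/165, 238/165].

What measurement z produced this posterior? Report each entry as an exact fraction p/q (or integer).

z = [3]

x̄ = F·x = [-5, 0, 0]
P̄ = F·P·Fᵀ + Q = [49 -15 -45; -15 29 15; -45 15 94]
S = H·P̄·Hᵀ + R = [330]
K = P̄·Hᵀ·S⁻¹ = [-19/165; 29/165; -34/165]
x' − x̄ = [133/165, -203/165, 238/165] = K·y
y = (KᵀK)⁻¹·Kᵀ·(x' − x̄) = [-7]
z = y + H·x̄ = [-7] + [10] = [3]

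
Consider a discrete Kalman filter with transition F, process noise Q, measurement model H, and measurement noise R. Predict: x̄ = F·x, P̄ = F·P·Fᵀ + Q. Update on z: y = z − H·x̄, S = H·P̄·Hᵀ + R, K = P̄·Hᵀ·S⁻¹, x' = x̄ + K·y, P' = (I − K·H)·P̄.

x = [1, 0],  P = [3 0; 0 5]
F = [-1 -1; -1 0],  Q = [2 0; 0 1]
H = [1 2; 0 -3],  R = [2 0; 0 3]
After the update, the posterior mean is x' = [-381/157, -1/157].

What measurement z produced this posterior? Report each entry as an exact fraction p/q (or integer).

x̄ = F·x = [-1, -1]
P̄ = F·P·Fᵀ + Q = [10 3; 3 4]
S = H·P̄·Hᵀ + R = [40 -33; -33 39]
K = P̄·Hᵀ·S⁻¹ = [109/157 56/157; 11/157 -39/157]
x' − x̄ = [-224/157, 156/157] = K·y
y = (KᵀK)⁻¹·Kᵀ·(x' − x̄) = [0, -4]
z = y + H·x̄ = [0, -4] + [-3, 3] = [-3, -1]

z = [-3, -1]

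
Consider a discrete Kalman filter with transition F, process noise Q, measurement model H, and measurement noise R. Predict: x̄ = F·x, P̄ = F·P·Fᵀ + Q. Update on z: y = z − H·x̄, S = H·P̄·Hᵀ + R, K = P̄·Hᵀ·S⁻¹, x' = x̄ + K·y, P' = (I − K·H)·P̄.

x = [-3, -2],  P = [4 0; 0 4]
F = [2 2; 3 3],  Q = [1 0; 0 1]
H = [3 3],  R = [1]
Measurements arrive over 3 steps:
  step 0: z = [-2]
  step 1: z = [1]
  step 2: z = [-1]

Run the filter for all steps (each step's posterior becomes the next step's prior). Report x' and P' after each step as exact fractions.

step 0: x' = [-451/1819, -786/1819], P' = [978/1819 -897/1819; -897/1819 1018/1819]
step 1: x' = [20176/80011, -297/80011], P' = [42632/80011 -38793/80011; -38793/80011 43642/80011]
step 2: x' = [-639826/3475009, -392445/3475009], P' = [1851358/3475009 -1684467/3475009; -1684467/3475009 1894798/3475009]

step 0: x̄ = F·x = [-10, -15]
step 0: P̄ = F·P·Fᵀ + Q = [33 48; 48 73]
step 0: y = z − H·x̄ = [73]
step 0: S = H·P̄·Hᵀ + R = [1819]
step 0: K = P̄·Hᵀ·S⁻¹ = [243/1819; 363/1819]
step 0: x' = x̄ + K·y = [-451/1819, -786/1819]
step 0: P' = (I − K·H)·P̄ = [978/1819 -897/1819; -897/1819 1018/1819]
step 1: x̄ = F·x = [-2474/1819, -3711/1819]
step 1: P̄ = F·P·Fᵀ + Q = [2627/1819 1212/1819; 1212/1819 3637/1819]
step 1: y = z − H·x̄ = [20374/1819]
step 1: S = H·P̄·Hᵀ + R = [80011/1819]
step 1: K = P̄·Hᵀ·S⁻¹ = [11517/80011; 14547/80011]
step 1: x' = x̄ + K·y = [20176/80011, -297/80011]
step 1: P' = (I − K·H)·P̄ = [42632/80011 -38793/80011; -38793/80011 43642/80011]
step 2: x̄ = F·x = [39758/80011, 59637/80011]
step 2: P̄ = F·P·Fᵀ + Q = [114763/80011 52128/80011; 52128/80011 158203/80011]
step 2: y = z − H·x̄ = [-378196/80011]
step 2: S = H·P̄·Hᵀ + R = [3475009/80011]
step 2: K = P̄·Hᵀ·S⁻¹ = [500673/3475009; 630993/3475009]
step 2: x' = x̄ + K·y = [-639826/3475009, -392445/3475009]
step 2: P' = (I − K·H)·P̄ = [1851358/3475009 -1684467/3475009; -1684467/3475009 1894798/3475009]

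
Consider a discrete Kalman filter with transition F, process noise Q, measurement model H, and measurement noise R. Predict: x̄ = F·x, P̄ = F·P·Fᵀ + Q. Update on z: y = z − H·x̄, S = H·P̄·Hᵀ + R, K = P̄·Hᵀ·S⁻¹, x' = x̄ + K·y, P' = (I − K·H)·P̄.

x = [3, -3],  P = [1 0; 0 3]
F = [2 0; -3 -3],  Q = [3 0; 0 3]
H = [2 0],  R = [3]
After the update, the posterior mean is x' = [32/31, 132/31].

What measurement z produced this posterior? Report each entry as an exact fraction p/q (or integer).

z = [1]

x̄ = F·x = [6, 0]
P̄ = F·P·Fᵀ + Q = [7 -6; -6 39]
S = H·P̄·Hᵀ + R = [31]
K = P̄·Hᵀ·S⁻¹ = [14/31; -12/31]
x' − x̄ = [-154/31, 132/31] = K·y
y = (KᵀK)⁻¹·Kᵀ·(x' − x̄) = [-11]
z = y + H·x̄ = [-11] + [12] = [1]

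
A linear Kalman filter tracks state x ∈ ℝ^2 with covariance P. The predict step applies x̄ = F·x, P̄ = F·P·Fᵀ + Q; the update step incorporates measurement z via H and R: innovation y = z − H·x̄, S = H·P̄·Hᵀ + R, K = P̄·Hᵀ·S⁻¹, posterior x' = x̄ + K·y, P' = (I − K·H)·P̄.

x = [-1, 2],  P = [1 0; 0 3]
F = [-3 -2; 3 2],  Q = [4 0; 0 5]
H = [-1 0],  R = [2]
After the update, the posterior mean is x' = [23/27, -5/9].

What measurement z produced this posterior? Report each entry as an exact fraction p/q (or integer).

z = [-1]

x̄ = F·x = [-1, 1]
P̄ = F·P·Fᵀ + Q = [25 -21; -21 26]
S = H·P̄·Hᵀ + R = [27]
K = P̄·Hᵀ·S⁻¹ = [-25/27; 7/9]
x' − x̄ = [50/27, -14/9] = K·y
y = (KᵀK)⁻¹·Kᵀ·(x' − x̄) = [-2]
z = y + H·x̄ = [-2] + [1] = [-1]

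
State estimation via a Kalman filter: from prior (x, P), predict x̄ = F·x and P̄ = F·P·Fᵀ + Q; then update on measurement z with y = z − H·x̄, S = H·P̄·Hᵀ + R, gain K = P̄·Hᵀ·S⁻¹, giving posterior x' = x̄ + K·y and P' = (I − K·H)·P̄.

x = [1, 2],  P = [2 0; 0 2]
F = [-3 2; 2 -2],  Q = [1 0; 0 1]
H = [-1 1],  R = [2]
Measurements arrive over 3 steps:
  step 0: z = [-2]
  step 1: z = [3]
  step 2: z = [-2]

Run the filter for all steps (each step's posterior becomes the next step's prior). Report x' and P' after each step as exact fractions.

step 0: x' = [39/86, -135/86], P' = [113/86 19/86; 19/86 93/86]
step 1: x' = [-650/433, 755/433], P' = [4885/3897 671/3897; 671/3897 3907/3897]
step 2: x' = [72164/57795, -15170/11559], P' = [215242/173385 5582/34677; 5582/34677 34352/34677]

step 0: x̄ = F·x = [1, -2]
step 0: P̄ = F·P·Fᵀ + Q = [27 -20; -20 17]
step 0: y = z − H·x̄ = [1]
step 0: S = H·P̄·Hᵀ + R = [86]
step 0: K = P̄·Hᵀ·S⁻¹ = [-47/86; 37/86]
step 0: x' = x̄ + K·y = [39/86, -135/86]
step 0: P' = (I − K·H)·P̄ = [113/86 19/86; 19/86 93/86]
step 1: x̄ = F·x = [-9/2, 174/43]
step 1: P̄ = F·P·Fᵀ + Q = [29/2 -10; -10 379/43]
step 1: y = z − H·x̄ = [-477/86]
step 1: S = H·P̄·Hᵀ + R = [3897/86]
step 1: K = P̄·Hᵀ·S⁻¹ = [-2107/3897; 1618/3897]
step 1: x' = x̄ + K·y = [-650/433, 755/433]
step 1: P' = (I − K·H)·P̄ = [4885/3897 671/3897; 671/3897 3907/3897]
step 2: x̄ = F·x = [3460/433, -2810/433]
step 2: P̄ = F·P·Fᵀ + Q = [55438/3897 -38228/3897; -38228/3897 33697/3897]
step 2: y = z − H·x̄ = [5404/433]
step 2: S = H·P̄·Hᵀ + R = [19265/433]
step 2: K = P̄·Hᵀ·S⁻¹ = [-31222/57795; 4795/11559]
step 2: x' = x̄ + K·y = [72164/57795, -15170/11559]
step 2: P' = (I − K·H)·P̄ = [215242/173385 5582/34677; 5582/34677 34352/34677]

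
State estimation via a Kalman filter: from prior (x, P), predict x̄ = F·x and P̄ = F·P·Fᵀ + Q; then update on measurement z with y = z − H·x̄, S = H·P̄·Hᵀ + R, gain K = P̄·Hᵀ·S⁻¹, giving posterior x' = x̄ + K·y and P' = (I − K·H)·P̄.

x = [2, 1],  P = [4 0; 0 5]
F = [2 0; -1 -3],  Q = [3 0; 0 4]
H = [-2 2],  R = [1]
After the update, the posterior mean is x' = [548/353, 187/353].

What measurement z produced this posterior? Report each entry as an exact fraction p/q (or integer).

x̄ = F·x = [4, -5]
P̄ = F·P·Fᵀ + Q = [19 -8; -8 53]
S = H·P̄·Hᵀ + R = [353]
K = P̄·Hᵀ·S⁻¹ = [-54/353; 122/353]
x' − x̄ = [-864/353, 1952/353] = K·y
y = (KᵀK)⁻¹·Kᵀ·(x' − x̄) = [16]
z = y + H·x̄ = [16] + [-18] = [-2]

z = [-2]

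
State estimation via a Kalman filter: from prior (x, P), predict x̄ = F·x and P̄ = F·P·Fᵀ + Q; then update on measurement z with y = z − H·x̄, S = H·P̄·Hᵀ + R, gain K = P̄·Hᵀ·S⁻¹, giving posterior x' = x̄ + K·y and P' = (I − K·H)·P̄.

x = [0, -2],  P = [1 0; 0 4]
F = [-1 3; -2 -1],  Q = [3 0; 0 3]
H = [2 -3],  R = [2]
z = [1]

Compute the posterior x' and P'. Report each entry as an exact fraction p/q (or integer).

x̄ = F·x = [-6, 2]
P̄ = F·P·Fᵀ + Q = [40 -10; -10 11]
y = z − H·x̄ = [19]
S = H·P̄·Hᵀ + R = [381]
K = P̄·Hᵀ·S⁻¹ = [110/381; -53/381]
x' = x̄ + K·y = [-196/381, -245/381]
P' = (I − K·H)·P̄ = [3140/381 2020/381; 2020/381 1382/381]

x' = [-196/381, -245/381]
P' = [3140/381 2020/381; 2020/381 1382/381]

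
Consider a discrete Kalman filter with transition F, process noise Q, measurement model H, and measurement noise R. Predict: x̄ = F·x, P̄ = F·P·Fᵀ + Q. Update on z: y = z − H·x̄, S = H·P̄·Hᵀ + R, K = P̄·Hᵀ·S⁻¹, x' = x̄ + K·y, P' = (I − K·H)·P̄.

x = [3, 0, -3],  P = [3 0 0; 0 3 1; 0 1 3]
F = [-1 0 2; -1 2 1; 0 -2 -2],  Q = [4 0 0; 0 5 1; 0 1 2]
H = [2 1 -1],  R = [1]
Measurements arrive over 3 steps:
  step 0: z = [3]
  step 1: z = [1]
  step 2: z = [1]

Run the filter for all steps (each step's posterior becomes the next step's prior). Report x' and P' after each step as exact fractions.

step 0: x' = [-163/100, 59/25, -379/100], P' = [1211/300 -298/75 1163/300; -298/75 581/75 -34/75; 1163/300 -34/75 2279/300]
step 1: x' = [-18971/5540, 211466/34625, -118613/69250], P' = [6665/1108 -13857/1385 5081/2770; -13857/1385 713463/34625 11308/34625; 5081/2770 11308/34625 150328/34625]
step 2: x' = [-317748463/110790737, 626097483/110790737, -123197379/110790737], P' = [675835465/110790737 -1079055978/110790737 257987203/110790737; -1079055978/110790737 2132412783/110790737 -67923224/110790737; 257987203/110790737 -67923224/110790737 487223870/110790737]

step 0: x̄ = F·x = [-9, -6, 6]
step 0: P̄ = F·P·Fᵀ + Q = [19 13 -16; 13 27 -23; -16 -23 34]
step 0: y = z − H·x̄ = [33]
step 0: S = H·P̄·Hᵀ + R = [300]
step 0: K = P̄·Hᵀ·S⁻¹ = [67/300; 19/75; -89/300]
step 0: x' = x̄ + K·y = [-163/100, 59/25, -379/100]
step 0: P' = (I − K·H)·P̄ = [1211/300 -298/75 1163/300; -298/75 581/75 -34/75; 1163/300 -34/75 2279/300]
step 1: x̄ = F·x = [-119/20, 64/25, 143/50]
step 1: P̄ = F·P·Fᵀ + Q = [275/12 206/15 -863/30; 206/15 4046/75 -3199/75; -863/30 -3199/75 4481/75]
step 1: y = z − H·x̄ = [66/5]
step 1: S = H·P̄·Hᵀ + R = [1385/3]
step 1: K = P̄·Hᵀ·S⁻¹ = [53/277; 1861/6925; -2399/6925]
step 1: x' = x̄ + K·y = [-18971/5540, 211466/34625, -118613/69250]
step 1: P' = (I − K·H)·P̄ = [6665/1108 -13857/1385 5081/2770; -13857/1385 713463/34625 11308/34625; 5081/2770 11308/34625 150328/34625]
step 2: x̄ = F·x = [-177/138500, 1928777/138500, -304319/34625]
step 2: P̄ = F·P·Fᵀ + Q = [2776173/138500 4225927/138500 -1212369/34625; 4225927/138500 18757973/138500 -3753556/34625; -1212369/34625 -3753556/34625 3614878/34625]
step 2: y = z − H·x̄ = [-3007199/138500]
step 2: S = H·P̄·Hᵀ + R = [110790737/138500]
step 2: K = P̄·Hᵀ·S⁻¹ = [14627749/110790737; 42224051/110790737; -39172688/110790737]
step 2: x' = x̄ + K·y = [-317748463/110790737, 626097483/110790737, -123197379/110790737]
step 2: P' = (I − K·H)·P̄ = [675835465/110790737 -1079055978/110790737 257987203/110790737; -1079055978/110790737 2132412783/110790737 -67923224/110790737; 257987203/110790737 -67923224/110790737 487223870/110790737]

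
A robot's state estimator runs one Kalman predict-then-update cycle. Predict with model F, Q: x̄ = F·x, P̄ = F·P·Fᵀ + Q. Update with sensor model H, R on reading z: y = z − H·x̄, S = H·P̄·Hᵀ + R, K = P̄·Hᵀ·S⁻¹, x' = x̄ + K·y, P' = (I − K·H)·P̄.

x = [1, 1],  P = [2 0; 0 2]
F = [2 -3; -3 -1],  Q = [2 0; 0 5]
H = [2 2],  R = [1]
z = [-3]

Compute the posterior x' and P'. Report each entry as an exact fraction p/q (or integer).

x' = [13/15, -394/165]
P' = [244/15 -242/15; -242/15 2681/165]

x̄ = F·x = [-1, -4]
P̄ = F·P·Fᵀ + Q = [28 -6; -6 25]
y = z − H·x̄ = [7]
S = H·P̄·Hᵀ + R = [165]
K = P̄·Hᵀ·S⁻¹ = [4/15; 38/165]
x' = x̄ + K·y = [13/15, -394/165]
P' = (I − K·H)·P̄ = [244/15 -242/15; -242/15 2681/165]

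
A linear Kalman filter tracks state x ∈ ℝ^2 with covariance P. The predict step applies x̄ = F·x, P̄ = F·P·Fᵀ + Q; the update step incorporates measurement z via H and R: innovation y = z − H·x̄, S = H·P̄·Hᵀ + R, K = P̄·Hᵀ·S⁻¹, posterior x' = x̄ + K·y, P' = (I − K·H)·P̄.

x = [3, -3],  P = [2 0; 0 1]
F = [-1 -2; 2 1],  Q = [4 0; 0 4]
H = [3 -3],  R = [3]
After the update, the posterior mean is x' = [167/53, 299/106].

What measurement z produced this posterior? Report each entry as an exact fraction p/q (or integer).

z = [1]

x̄ = F·x = [3, 3]
P̄ = F·P·Fᵀ + Q = [10 -6; -6 13]
S = H·P̄·Hᵀ + R = [318]
K = P̄·Hᵀ·S⁻¹ = [8/53; -19/106]
x' − x̄ = [8/53, -19/106] = K·y
y = (KᵀK)⁻¹·Kᵀ·(x' − x̄) = [1]
z = y + H·x̄ = [1] + [0] = [1]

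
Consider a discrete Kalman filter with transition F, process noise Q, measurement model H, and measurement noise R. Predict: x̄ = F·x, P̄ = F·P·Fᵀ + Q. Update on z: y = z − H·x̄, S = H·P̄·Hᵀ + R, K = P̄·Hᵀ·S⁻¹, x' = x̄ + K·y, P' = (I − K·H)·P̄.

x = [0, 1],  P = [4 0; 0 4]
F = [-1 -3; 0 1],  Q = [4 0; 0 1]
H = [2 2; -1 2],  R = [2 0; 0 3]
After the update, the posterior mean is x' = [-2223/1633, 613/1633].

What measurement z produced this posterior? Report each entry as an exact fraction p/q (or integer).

x̄ = F·x = [-3, 1]
P̄ = F·P·Fᵀ + Q = [44 -12; -12 5]
S = H·P̄·Hᵀ + R = [102 -92; -92 115]
K = P̄·Hᵀ·S⁻¹ = [24/71 -524/1633; 9/71 478/1633]
x' − x̄ = [2676/1633, -1020/1633] = K·y
y = (KᵀK)⁻¹·Kᵀ·(x' − x̄) = [2, -3]
z = y + H·x̄ = [2, -3] + [-4, 5] = [-2, 2]

z = [-2, 2]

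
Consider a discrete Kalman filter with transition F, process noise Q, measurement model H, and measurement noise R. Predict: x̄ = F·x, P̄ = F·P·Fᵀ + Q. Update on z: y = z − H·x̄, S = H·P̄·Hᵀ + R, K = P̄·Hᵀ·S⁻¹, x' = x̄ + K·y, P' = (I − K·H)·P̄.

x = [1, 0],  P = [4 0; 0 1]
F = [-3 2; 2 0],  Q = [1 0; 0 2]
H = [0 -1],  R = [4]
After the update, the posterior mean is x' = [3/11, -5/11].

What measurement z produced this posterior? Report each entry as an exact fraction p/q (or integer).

z = [1]

x̄ = F·x = [-3, 2]
P̄ = F·P·Fᵀ + Q = [41 -24; -24 18]
S = H·P̄·Hᵀ + R = [22]
K = P̄·Hᵀ·S⁻¹ = [12/11; -9/11]
x' − x̄ = [36/11, -27/11] = K·y
y = (KᵀK)⁻¹·Kᵀ·(x' − x̄) = [3]
z = y + H·x̄ = [3] + [-2] = [1]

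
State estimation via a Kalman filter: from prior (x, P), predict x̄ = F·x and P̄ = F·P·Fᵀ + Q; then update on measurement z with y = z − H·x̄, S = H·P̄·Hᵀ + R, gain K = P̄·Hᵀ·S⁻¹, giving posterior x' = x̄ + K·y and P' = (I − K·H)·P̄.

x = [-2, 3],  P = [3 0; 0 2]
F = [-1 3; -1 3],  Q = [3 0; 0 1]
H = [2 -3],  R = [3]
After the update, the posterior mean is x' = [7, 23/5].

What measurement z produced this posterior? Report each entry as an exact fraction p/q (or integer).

x̄ = F·x = [11, 11]
P̄ = F·P·Fᵀ + Q = [24 21; 21 22]
S = H·P̄·Hᵀ + R = [45]
K = P̄·Hᵀ·S⁻¹ = [-1/3; -8/15]
x' − x̄ = [-4, -32/5] = K·y
y = (KᵀK)⁻¹·Kᵀ·(x' − x̄) = [12]
z = y + H·x̄ = [12] + [-11] = [1]

z = [1]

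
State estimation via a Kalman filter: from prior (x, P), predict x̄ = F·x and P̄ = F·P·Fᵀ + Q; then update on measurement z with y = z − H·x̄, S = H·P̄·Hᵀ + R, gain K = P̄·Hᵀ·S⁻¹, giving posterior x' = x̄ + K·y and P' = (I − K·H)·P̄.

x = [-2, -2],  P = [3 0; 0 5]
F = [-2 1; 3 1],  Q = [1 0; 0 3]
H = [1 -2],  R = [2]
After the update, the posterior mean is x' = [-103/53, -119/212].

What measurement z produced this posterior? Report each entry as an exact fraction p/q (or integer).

z = [-1]

x̄ = F·x = [2, -8]
P̄ = F·P·Fᵀ + Q = [18 -13; -13 35]
S = H·P̄·Hᵀ + R = [212]
K = P̄·Hᵀ·S⁻¹ = [11/53; -83/212]
x' − x̄ = [-209/53, 1577/212] = K·y
y = (KᵀK)⁻¹·Kᵀ·(x' − x̄) = [-19]
z = y + H·x̄ = [-19] + [18] = [-1]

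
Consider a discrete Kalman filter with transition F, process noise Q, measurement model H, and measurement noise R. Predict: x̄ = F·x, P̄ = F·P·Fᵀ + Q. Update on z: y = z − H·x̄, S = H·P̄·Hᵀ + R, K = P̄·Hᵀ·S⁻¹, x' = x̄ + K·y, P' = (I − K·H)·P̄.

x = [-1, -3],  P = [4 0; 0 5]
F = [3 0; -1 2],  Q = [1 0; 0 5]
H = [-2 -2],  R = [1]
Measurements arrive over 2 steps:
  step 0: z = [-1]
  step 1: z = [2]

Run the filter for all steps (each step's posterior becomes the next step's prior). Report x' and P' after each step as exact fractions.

step 0: x̄ = F·x = [-3, -5]
step 0: P̄ = F·P·Fᵀ + Q = [37 -12; -12 29]
step 0: y = z − H·x̄ = [-17]
step 0: S = H·P̄·Hᵀ + R = [169]
step 0: K = P̄·Hᵀ·S⁻¹ = [-50/169; -34/169]
step 0: x' = x̄ + K·y = [343/169, -267/169]
step 0: P' = (I − K·H)·P̄ = [3753/169 -3728/169; -3728/169 3745/169]
step 1: x̄ = F·x = [1029/169, -877/169]
step 1: P̄ = F·P·Fᵀ + Q = [33946/169 -33627/169; -33627/169 34490/169]
step 1: y = z − H·x̄ = [642/169]
step 1: S = H·P̄·Hᵀ + R = [4897/169]
step 1: K = P̄·Hᵀ·S⁻¹ = [-638/4897; -1726/4897]
step 1: x' = x̄ + K·y = [27393/4897, -31969/4897]
step 1: P' = (I − K·H)·P̄ = [981222/4897 -980903/4897; -980903/4897 981766/4897]

step 0: x' = [343/169, -267/169], P' = [3753/169 -3728/169; -3728/169 3745/169]
step 1: x' = [27393/4897, -31969/4897], P' = [981222/4897 -980903/4897; -980903/4897 981766/4897]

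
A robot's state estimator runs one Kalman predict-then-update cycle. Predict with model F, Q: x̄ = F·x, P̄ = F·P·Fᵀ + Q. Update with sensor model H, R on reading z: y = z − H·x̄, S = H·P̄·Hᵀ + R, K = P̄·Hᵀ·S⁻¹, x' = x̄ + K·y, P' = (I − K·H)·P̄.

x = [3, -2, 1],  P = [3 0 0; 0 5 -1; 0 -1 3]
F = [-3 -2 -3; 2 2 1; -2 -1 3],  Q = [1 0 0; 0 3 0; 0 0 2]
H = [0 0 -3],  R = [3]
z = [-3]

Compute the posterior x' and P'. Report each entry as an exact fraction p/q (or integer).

x' = [-1232/157, 363/157, 155/157]
P' = [9843/157 -5907/157 4/157; -5907/157 4366/157 -18/157; 4/157 -18/157 52/157]

x̄ = F·x = [-8, 3, -1]
P̄ = F·P·Fᵀ + Q = [63 -39 4; -39 34 -18; 4 -18 52]
y = z − H·x̄ = [-6]
S = H·P̄·Hᵀ + R = [471]
K = P̄·Hᵀ·S⁻¹ = [-4/157; 18/157; -52/157]
x' = x̄ + K·y = [-1232/157, 363/157, 155/157]
P' = (I − K·H)·P̄ = [9843/157 -5907/157 4/157; -5907/157 4366/157 -18/157; 4/157 -18/157 52/157]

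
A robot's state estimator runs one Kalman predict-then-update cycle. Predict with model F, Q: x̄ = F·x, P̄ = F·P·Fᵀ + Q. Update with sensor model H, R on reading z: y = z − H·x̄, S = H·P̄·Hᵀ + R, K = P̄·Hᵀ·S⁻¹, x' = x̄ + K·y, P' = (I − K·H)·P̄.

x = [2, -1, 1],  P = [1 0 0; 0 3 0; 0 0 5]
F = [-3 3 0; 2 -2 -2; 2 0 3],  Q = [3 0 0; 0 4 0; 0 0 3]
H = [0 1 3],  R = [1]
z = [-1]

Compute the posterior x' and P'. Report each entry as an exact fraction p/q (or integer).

x̄ = F·x = [-9, 4, 7]
P̄ = F·P·Fᵀ + Q = [39 -24 -6; -24 40 -26; -6 -26 52]
y = z − H·x̄ = [-26]
S = H·P̄·Hᵀ + R = [353]
K = P̄·Hᵀ·S⁻¹ = [-42/353; -38/353; 130/353]
x' = x̄ + K·y = [-2085/353, 2400/353, -909/353]
P' = (I − K·H)·P̄ = [12003/353 -10068/353 3342/353; -10068/353 12676/353 -4238/353; 3342/353 -4238/353 1456/353]

x' = [-2085/353, 2400/353, -909/353]
P' = [12003/353 -10068/353 3342/353; -10068/353 12676/353 -4238/353; 3342/353 -4238/353 1456/353]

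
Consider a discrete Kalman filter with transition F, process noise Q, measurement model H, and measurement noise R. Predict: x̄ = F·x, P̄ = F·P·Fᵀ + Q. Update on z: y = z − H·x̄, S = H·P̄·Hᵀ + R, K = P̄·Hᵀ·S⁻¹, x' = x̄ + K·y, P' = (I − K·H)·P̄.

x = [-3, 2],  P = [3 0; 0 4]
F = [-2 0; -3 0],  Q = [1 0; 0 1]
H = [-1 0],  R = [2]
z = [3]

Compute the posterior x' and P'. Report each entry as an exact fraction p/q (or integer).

x̄ = F·x = [6, 9]
P̄ = F·P·Fᵀ + Q = [13 18; 18 28]
y = z − H·x̄ = [9]
S = H·P̄·Hᵀ + R = [15]
K = P̄·Hᵀ·S⁻¹ = [-13/15; -6/5]
x' = x̄ + K·y = [-9/5, -9/5]
P' = (I − K·H)·P̄ = [26/15 12/5; 12/5 32/5]

x' = [-9/5, -9/5]
P' = [26/15 12/5; 12/5 32/5]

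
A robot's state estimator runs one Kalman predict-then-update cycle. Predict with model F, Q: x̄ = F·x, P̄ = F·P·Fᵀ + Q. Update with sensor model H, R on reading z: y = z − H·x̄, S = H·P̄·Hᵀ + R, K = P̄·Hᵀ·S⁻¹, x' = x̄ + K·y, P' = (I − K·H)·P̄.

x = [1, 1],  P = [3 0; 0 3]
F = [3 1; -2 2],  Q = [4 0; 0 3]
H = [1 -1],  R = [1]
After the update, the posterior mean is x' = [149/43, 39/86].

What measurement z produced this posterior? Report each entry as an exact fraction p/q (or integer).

x̄ = F·x = [4, 0]
P̄ = F·P·Fᵀ + Q = [34 -12; -12 27]
S = H·P̄·Hᵀ + R = [86]
K = P̄·Hᵀ·S⁻¹ = [23/43; -39/86]
x' − x̄ = [-23/43, 39/86] = K·y
y = (KᵀK)⁻¹·Kᵀ·(x' − x̄) = [-1]
z = y + H·x̄ = [-1] + [4] = [3]

z = [3]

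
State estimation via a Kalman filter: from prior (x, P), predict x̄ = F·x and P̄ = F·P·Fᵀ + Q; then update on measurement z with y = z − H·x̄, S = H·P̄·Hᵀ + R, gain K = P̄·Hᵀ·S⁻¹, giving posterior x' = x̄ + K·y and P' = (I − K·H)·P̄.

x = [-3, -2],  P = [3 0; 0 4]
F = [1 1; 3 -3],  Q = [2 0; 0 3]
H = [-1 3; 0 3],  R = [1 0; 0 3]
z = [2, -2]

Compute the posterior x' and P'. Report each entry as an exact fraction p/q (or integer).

x' = [-11249/2575, -1962/2575]
P' = [7029/2575 1752/2575; 1752/2575 651/2575]

x̄ = F·x = [-5, -3]
P̄ = F·P·Fᵀ + Q = [9 -3; -3 66]
y = z − H·x̄ = [6, 7]
S = H·P̄·Hᵀ + R = [622 603; 603 597]
K = P̄·Hᵀ·S⁻¹ = [-1773/2575 1752/2575; 201/2575 651/2575]
x' = x̄ + K·y = [-11249/2575, -1962/2575]
P' = (I − K·H)·P̄ = [7029/2575 1752/2575; 1752/2575 651/2575]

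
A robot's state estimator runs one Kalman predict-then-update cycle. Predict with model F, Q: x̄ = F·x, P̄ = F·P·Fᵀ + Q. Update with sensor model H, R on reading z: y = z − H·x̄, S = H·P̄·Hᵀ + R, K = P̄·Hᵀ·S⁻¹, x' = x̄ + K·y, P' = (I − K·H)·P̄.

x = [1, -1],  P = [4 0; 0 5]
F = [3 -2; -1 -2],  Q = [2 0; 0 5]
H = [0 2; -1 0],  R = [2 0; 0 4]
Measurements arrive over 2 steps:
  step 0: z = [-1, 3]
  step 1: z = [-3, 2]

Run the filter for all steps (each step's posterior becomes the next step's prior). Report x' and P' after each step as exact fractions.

step 0: x̄ = F·x = [5, 1]
step 0: P̄ = F·P·Fᵀ + Q = [58 8; 8 29]
step 0: y = z − H·x̄ = [-3, 8]
step 0: S = H·P̄·Hᵀ + R = [118 -16; -16 62]
step 0: K = P̄·Hᵀ·S⁻¹ = [16/1765 -1647/1765; 867/1765 -4/1765]
step 0: x' = x̄ + K·y = [-4399/1765, -868/1765]
step 0: P' = (I − K·H)·P̄ = [6588/1765 16/1765; 16/1765 867/1765]
step 1: x̄ = F·x = [-11461/1765, 1227/353]
step 1: P̄ = F·P·Fᵀ + Q = [66098/1765 -3272/353; -3272/353 3789/353]
step 1: y = z − H·x̄ = [-3513/353, -7931/1765]
step 1: S = H·P̄·Hᵀ + R = [15862/353 6544/353; 6544/353 73158/1765]
step 1: K = P̄·Hᵀ·S⁻¹ = [-32720/670193 -590883/670193; 316807/670193 8180/670193]
step 1: x' = x̄ + K·y = [-1371140/670193, -860032/670193]
step 1: P' = (I − K·H)·P̄ = [2363532/670193 -32720/670193; -32720/670193 316807/670193]

step 0: x' = [-4399/1765, -868/1765], P' = [6588/1765 16/1765; 16/1765 867/1765]
step 1: x' = [-1371140/670193, -860032/670193], P' = [2363532/670193 -32720/670193; -32720/670193 316807/670193]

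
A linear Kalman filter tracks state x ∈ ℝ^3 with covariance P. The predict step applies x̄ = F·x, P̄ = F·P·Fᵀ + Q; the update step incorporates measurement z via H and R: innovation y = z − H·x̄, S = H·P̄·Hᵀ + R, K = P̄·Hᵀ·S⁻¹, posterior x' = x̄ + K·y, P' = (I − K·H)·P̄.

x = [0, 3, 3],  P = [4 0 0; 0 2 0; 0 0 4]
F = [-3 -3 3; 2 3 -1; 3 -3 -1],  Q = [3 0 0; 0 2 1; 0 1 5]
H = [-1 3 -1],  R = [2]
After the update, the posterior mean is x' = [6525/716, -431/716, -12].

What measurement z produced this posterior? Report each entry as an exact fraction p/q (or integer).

z = [1]

x̄ = F·x = [0, 6, -12]
P̄ = F·P·Fᵀ + Q = [93 -54 -30; -54 40 11; -30 11 63]
S = H·P̄·Hᵀ + R = [716]
K = P̄·Hᵀ·S⁻¹ = [-225/716; 163/716; 0]
x' − x̄ = [6525/716, -4727/716, 0] = K·y
y = (KᵀK)⁻¹·Kᵀ·(x' − x̄) = [-29]
z = y + H·x̄ = [-29] + [30] = [1]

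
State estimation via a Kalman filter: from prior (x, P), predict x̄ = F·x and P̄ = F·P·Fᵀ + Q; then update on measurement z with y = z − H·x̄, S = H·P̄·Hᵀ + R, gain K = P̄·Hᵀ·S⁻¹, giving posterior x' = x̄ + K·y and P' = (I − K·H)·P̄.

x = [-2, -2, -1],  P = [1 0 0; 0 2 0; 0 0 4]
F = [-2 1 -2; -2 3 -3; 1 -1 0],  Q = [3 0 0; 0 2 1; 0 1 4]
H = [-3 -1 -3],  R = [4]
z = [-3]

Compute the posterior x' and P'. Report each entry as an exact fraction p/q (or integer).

x' = [399/221, -484/221, -10/221]
P' = [1641/442 1351/442 -981/221; 1351/442 6639/442 -1688/221; -981/221 -1688/221 1545/221]

x̄ = F·x = [4, 1, 0]
P̄ = F·P·Fᵀ + Q = [25 34 -4; 34 60 -7; -4 -7 7]
y = z − H·x̄ = [10]
S = H·P̄·Hᵀ + R = [442]
K = P̄·Hᵀ·S⁻¹ = [-97/442; -141/442; -1/221]
x' = x̄ + K·y = [399/221, -484/221, -10/221]
P' = (I − K·H)·P̄ = [1641/442 1351/442 -981/221; 1351/442 6639/442 -1688/221; -981/221 -1688/221 1545/221]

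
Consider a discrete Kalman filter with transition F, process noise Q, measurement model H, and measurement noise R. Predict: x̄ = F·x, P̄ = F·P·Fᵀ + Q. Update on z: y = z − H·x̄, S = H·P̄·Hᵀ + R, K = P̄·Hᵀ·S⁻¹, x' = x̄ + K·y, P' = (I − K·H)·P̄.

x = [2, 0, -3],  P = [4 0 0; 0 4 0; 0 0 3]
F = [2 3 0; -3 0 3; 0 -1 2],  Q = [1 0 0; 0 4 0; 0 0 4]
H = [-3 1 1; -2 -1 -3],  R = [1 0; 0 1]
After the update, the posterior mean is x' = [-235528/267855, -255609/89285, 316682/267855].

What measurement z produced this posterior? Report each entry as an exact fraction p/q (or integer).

z = [1, 1]

x̄ = F·x = [4, -15, -6]
P̄ = F·P·Fᵀ + Q = [53 -24 -12; -24 67 18; -12 18 20]
S = H·P̄·Hᵀ + R = [817 11; 11 328]
K = P̄·Hᵀ·S⁻¹ = [-63454/267855 -35437/267855; 17433/89285 -20456/89285; 24866/267855 -44932/267855]
x' − x̄ = [-1306948/267855, 1083666/89285, 1923812/267855] = K·y
y = (KᵀK)⁻¹·Kᵀ·(x' − x̄) = [34, -24]
z = y + H·x̄ = [34, -24] + [-33, 25] = [1, 1]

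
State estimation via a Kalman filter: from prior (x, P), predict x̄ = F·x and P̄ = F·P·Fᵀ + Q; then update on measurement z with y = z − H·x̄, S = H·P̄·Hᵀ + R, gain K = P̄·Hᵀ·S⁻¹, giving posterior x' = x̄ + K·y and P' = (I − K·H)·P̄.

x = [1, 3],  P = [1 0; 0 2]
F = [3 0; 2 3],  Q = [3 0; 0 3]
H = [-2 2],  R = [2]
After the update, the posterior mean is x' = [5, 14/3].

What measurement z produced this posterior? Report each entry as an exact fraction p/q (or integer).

z = [-1]

x̄ = F·x = [3, 11]
P̄ = F·P·Fᵀ + Q = [12 6; 6 25]
S = H·P̄·Hᵀ + R = [102]
K = P̄·Hᵀ·S⁻¹ = [-2/17; 19/51]
x' − x̄ = [2, -19/3] = K·y
y = (KᵀK)⁻¹·Kᵀ·(x' − x̄) = [-17]
z = y + H·x̄ = [-17] + [16] = [-1]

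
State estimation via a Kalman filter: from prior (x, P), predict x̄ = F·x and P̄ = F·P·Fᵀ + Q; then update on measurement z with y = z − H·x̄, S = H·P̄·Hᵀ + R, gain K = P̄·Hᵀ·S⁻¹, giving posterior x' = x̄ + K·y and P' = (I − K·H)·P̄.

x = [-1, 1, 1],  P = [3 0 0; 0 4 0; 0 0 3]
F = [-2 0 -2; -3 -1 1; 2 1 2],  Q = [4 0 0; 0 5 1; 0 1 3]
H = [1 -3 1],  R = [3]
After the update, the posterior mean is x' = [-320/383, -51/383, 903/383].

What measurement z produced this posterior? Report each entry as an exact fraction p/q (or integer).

z = [2]

x̄ = F·x = [0, 3, 1]
P̄ = F·P·Fᵀ + Q = [28 12 -24; 12 39 -15; -24 -15 31]
S = H·P̄·Hᵀ + R = [383]
K = P̄·Hᵀ·S⁻¹ = [-32/383; -120/383; 52/383]
x' − x̄ = [-320/383, -1200/383, 520/383] = K·y
y = (KᵀK)⁻¹·Kᵀ·(x' − x̄) = [10]
z = y + H·x̄ = [10] + [-8] = [2]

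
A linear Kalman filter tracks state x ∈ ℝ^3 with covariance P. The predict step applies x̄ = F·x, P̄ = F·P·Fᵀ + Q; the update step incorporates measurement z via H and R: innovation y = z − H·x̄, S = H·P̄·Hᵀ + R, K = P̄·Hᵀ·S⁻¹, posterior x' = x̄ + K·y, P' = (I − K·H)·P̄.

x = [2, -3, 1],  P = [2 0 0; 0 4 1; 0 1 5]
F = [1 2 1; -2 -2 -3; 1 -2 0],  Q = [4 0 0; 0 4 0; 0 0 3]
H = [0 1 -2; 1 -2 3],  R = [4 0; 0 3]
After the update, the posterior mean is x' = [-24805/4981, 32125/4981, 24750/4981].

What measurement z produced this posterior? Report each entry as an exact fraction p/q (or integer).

x̄ = F·x = [-3, -1, 8]
P̄ = F·P·Fᵀ + Q = [31 -43 -16; -43 85 18; -16 18 21]
S = H·P̄·Hᵀ + R = [101 -181; -181 423]
K = P̄·Hᵀ·S⁻¹ = [3918/4981 2489/4981; -4026/4981 -3595/4981; -8161/9962 -3233/9962]
x' − x̄ = [-9862/4981, 37106/4981, -15098/4981] = K·y
y = (KᵀK)⁻¹·Kᵀ·(x' − x̄) = [14, -26]
z = y + H·x̄ = [14, -26] + [-17, 23] = [-3, -3]

z = [-3, -3]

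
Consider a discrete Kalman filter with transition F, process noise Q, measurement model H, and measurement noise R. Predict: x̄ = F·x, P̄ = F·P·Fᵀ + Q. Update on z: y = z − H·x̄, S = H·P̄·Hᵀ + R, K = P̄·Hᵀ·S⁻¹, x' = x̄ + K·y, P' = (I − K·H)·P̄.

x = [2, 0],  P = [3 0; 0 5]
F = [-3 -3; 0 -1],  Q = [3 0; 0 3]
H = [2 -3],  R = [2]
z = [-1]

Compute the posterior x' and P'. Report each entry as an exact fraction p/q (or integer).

x̄ = F·x = [-6, 0]
P̄ = F·P·Fᵀ + Q = [75 15; 15 8]
y = z − H·x̄ = [11]
S = H·P̄·Hᵀ + R = [194]
K = P̄·Hᵀ·S⁻¹ = [105/194; 3/97]
x' = x̄ + K·y = [-9/194, 33/97]
P' = (I − K·H)·P̄ = [3525/194 1140/97; 1140/97 758/97]

x' = [-9/194, 33/97]
P' = [3525/194 1140/97; 1140/97 758/97]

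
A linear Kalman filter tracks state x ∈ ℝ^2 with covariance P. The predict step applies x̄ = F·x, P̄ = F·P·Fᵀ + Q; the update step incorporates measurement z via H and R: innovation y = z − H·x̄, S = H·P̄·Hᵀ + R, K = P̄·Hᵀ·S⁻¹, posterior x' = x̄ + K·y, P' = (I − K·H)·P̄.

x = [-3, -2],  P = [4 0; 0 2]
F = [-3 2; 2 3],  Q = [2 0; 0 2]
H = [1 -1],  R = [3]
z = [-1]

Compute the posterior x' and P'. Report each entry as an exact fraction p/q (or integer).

x̄ = F·x = [5, -12]
P̄ = F·P·Fᵀ + Q = [46 -12; -12 36]
y = z − H·x̄ = [-18]
S = H·P̄·Hᵀ + R = [109]
K = P̄·Hᵀ·S⁻¹ = [58/109; -48/109]
x' = x̄ + K·y = [-499/109, -444/109]
P' = (I − K·H)·P̄ = [1650/109 1476/109; 1476/109 1620/109]

x' = [-499/109, -444/109]
P' = [1650/109 1476/109; 1476/109 1620/109]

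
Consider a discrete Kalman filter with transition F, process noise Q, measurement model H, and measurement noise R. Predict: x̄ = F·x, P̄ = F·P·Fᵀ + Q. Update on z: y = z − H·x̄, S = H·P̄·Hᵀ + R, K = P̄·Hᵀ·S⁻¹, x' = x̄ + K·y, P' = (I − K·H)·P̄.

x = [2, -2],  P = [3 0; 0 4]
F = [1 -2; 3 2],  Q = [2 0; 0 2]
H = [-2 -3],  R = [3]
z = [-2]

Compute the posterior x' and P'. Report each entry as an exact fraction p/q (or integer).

x' = [88/17, -140/51]
P' = [2709/136 -1799/136; -1799/136 3719/408]

x̄ = F·x = [6, 2]
P̄ = F·P·Fᵀ + Q = [21 -7; -7 45]
y = z − H·x̄ = [16]
S = H·P̄·Hᵀ + R = [408]
K = P̄·Hᵀ·S⁻¹ = [-7/136; -121/408]
x' = x̄ + K·y = [88/17, -140/51]
P' = (I − K·H)·P̄ = [2709/136 -1799/136; -1799/136 3719/408]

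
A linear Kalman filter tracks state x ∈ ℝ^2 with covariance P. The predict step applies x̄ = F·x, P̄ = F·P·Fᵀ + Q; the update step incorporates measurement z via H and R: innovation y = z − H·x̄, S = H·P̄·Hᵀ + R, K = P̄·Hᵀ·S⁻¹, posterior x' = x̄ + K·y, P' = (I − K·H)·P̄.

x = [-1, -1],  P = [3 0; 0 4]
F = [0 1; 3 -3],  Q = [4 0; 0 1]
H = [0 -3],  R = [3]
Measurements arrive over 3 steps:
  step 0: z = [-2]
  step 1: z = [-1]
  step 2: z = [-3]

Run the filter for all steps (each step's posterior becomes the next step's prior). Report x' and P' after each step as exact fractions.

step 0: x' = [-217/193, 128/193], P' = [1112/193 -12/193; -12/193 64/193]
step 1: x' = [4526/8293, 4979/16586], P' = [35720/8293 -57/8293; -57/8293 10993/33172]
step 2: x' = [1264111/4299571, 4290837/4299571], P' = [18520652/4299571 -33663/4299571; -33663/4299571 1422133/4299571]

step 0: x̄ = F·x = [-1, 0]
step 0: P̄ = F·P·Fᵀ + Q = [8 -12; -12 64]
step 0: y = z − H·x̄ = [-2]
step 0: S = H·P̄·Hᵀ + R = [579]
step 0: K = P̄·Hᵀ·S⁻¹ = [12/193; -64/193]
step 0: x' = x̄ + K·y = [-217/193, 128/193]
step 0: P' = (I − K·H)·P̄ = [1112/193 -12/193; -12/193 64/193]
step 1: x̄ = F·x = [128/193, -1035/193]
step 1: P̄ = F·P·Fᵀ + Q = [836/193 -228/193; -228/193 10993/193]
step 1: y = z − H·x̄ = [-3298/193]
step 1: S = H·P̄·Hᵀ + R = [99516/193]
step 1: K = P̄·Hᵀ·S⁻¹ = [57/8293; -10993/33172]
step 1: x' = x̄ + K·y = [4526/8293, 4979/16586]
step 1: P' = (I − K·H)·P̄ = [35720/8293 -57/8293; -57/8293 10993/33172]
step 2: x̄ = F·x = [4979/16586, 12219/16586]
step 2: P̄ = F·P·Fᵀ + Q = [143681/33172 -33663/33172; -33663/33172 1422133/33172]
step 2: y = z − H·x̄ = [-13101/16586]
step 2: S = H·P̄·Hᵀ + R = [12898713/33172]
step 2: K = P̄·Hᵀ·S⁻¹ = [33663/4299571; -1422133/4299571]
step 2: x' = x̄ + K·y = [1264111/4299571, 4290837/4299571]
step 2: P' = (I − K·H)·P̄ = [18520652/4299571 -33663/4299571; -33663/4299571 1422133/4299571]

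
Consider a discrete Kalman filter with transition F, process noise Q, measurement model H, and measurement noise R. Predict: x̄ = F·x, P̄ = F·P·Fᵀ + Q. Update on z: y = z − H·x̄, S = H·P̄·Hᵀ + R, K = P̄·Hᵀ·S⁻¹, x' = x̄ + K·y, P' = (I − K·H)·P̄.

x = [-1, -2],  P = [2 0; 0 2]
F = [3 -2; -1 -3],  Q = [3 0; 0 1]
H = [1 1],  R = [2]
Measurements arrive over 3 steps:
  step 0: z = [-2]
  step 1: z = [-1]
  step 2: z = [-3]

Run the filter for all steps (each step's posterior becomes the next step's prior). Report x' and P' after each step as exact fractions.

step 0: x̄ = F·x = [1, 7]
step 0: P̄ = F·P·Fᵀ + Q = [29 6; 6 21]
step 0: y = z − H·x̄ = [-10]
step 0: S = H·P̄·Hᵀ + R = [64]
step 0: K = P̄·Hᵀ·S⁻¹ = [35/64; 27/64]
step 0: x' = x̄ + K·y = [-143/32, 89/32]
step 0: P' = (I − K·H)·P̄ = [631/64 -561/64; -561/64 615/64]
step 1: x̄ = F·x = [-607/32, -31/8]
step 1: P̄ = F·P·Fᵀ + Q = [15063/64 1431/16; 1431/16 179/4]
step 1: y = z − H·x̄ = [699/32]
step 1: S = H·P̄·Hᵀ + R = [29503/64]
step 1: K = P̄·Hᵀ·S⁻¹ = [20787/29503; 8588/29503]
step 1: x' = x̄ + K·y = [-105569/29503, 73270/29503]
step 1: P' = (I − K·H)·P̄ = [192255/29503 -150681/29503; -150681/29503 167857/29503]
step 2: x̄ = F·x = [-463247/29503, -114241/29503]
step 2: P̄ = F·P·Fᵀ + Q = [4298404/29503 1485144/29503; 1485144/29503 828385/29503]
step 2: y = z − H·x̄ = [488979/29503]
step 2: S = H·P̄·Hᵀ + R = [8156083/29503]
step 2: K = P̄·Hᵀ·S⁻¹ = [5783548/8156083; 2313529/8156083]
step 2: x' = x̄ + K·y = [-32208503/8156083, 6762296/8156083]
step 2: P' = (I − K·H)·P̄ = [54527076/8156083 -42959980/8156083; -42959980/8156083 47587038/8156083]

step 0: x' = [-143/32, 89/32], P' = [631/64 -561/64; -561/64 615/64]
step 1: x' = [-105569/29503, 73270/29503], P' = [192255/29503 -150681/29503; -150681/29503 167857/29503]
step 2: x' = [-32208503/8156083, 6762296/8156083], P' = [54527076/8156083 -42959980/8156083; -42959980/8156083 47587038/8156083]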